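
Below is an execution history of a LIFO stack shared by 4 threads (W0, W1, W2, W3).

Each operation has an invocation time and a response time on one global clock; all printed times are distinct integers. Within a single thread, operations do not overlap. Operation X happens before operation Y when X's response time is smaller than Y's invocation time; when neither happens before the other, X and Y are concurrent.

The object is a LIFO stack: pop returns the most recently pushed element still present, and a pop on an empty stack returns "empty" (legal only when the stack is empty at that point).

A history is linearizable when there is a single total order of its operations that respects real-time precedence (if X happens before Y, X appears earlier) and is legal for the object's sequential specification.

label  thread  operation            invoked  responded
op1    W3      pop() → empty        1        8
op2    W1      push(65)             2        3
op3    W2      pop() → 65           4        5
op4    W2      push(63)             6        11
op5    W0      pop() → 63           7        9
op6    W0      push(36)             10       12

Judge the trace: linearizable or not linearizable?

linearizable

one valid linearization: op1, op2, op3, op4, op5, op6
step 1: op1 pop() → empty — stack <>
step 2: op2 push(65) — stack <65>
step 3: op3 pop() → 65 — stack <>
step 4: op4 push(63) — stack <63>
step 5: op5 pop() → 63 — stack <>
step 6: op6 push(36) — stack <36>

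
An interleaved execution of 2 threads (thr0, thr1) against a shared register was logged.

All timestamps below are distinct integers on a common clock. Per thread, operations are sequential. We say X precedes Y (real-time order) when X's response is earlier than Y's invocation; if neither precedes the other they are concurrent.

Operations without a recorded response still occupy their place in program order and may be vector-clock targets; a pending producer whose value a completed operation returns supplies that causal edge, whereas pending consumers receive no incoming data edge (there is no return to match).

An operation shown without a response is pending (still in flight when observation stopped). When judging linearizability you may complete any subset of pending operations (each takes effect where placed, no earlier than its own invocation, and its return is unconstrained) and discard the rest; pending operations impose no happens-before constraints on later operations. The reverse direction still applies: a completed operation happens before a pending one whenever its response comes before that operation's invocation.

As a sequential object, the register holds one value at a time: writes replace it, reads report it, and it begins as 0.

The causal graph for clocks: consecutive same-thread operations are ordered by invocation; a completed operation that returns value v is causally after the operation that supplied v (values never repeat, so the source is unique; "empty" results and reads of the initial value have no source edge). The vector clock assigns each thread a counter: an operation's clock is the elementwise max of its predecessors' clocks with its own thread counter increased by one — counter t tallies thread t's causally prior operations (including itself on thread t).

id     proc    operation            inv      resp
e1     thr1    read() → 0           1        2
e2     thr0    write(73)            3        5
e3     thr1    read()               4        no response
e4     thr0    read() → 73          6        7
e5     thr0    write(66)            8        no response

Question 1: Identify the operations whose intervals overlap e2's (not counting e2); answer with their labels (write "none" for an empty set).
Answer: e3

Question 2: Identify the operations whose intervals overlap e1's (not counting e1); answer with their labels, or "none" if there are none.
Answer: none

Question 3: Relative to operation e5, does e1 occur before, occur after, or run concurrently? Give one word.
Answer: before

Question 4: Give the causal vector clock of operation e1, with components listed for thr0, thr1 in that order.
Answer: (0, 1)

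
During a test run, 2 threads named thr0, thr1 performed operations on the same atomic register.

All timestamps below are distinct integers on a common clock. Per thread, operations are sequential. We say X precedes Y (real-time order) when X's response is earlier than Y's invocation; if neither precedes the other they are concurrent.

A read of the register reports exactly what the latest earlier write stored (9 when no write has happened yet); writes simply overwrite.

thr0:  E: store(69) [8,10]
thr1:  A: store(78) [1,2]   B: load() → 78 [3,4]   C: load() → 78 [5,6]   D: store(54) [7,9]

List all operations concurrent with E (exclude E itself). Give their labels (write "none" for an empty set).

D

concurrent with E ([8,10]): every op whose interval crosses 8..10
A [1,2]: before
B [3,4]: before
C [5,6]: before
D [7,9]: concurrent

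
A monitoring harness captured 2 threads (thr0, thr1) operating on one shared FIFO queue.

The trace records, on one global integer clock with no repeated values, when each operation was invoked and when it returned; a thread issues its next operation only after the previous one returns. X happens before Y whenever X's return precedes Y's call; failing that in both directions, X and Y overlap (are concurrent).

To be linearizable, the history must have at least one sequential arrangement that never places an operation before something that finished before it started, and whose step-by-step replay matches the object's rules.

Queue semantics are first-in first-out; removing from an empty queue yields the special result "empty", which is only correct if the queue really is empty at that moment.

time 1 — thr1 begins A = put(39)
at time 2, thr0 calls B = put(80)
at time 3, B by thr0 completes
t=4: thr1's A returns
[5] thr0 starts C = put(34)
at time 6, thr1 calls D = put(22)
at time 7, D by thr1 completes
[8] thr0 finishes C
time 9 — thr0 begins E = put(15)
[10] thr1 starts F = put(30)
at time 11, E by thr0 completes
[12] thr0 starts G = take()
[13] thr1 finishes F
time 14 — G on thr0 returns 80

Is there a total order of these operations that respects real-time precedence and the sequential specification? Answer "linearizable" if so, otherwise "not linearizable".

a witness: B, A, C, D, E, F, G
step 1: B put(80) — queue <80>
step 2: A put(39) — queue <80,39>
step 3: C put(34) — queue <80,39,34>
step 4: D put(22) — queue <80,39,34,22>
step 5: E put(15) — queue <80,39,34,22,15>
step 6: F put(30) — queue <80,39,34,22,15,30>
step 7: G take() → 80 — queue <39,34,22,15,30>

linearizable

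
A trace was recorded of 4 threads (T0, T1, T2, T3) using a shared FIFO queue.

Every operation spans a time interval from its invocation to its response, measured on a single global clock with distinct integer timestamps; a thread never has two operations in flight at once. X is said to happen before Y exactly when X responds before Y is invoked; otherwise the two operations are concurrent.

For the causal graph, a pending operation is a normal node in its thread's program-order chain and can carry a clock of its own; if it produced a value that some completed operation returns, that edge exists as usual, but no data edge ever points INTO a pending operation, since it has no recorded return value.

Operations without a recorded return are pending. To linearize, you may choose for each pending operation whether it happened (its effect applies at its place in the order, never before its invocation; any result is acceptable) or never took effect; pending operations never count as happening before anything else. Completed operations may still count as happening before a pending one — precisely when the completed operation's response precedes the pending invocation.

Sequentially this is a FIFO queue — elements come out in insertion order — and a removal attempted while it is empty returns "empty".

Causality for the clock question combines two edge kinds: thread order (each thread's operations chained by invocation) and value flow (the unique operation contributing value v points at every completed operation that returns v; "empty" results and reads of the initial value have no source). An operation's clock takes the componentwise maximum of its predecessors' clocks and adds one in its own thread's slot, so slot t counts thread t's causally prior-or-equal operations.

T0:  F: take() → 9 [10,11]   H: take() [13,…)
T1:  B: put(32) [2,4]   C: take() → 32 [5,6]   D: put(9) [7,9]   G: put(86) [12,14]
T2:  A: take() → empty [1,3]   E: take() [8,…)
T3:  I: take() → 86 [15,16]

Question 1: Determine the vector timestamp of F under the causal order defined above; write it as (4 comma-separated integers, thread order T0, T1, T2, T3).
Answer: (1, 3, 0, 0)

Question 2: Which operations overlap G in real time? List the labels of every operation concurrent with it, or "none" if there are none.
Answer: E, H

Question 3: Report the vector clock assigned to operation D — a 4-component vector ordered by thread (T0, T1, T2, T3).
Answer: (0, 3, 0, 0)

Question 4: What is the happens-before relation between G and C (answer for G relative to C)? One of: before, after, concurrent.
Answer: after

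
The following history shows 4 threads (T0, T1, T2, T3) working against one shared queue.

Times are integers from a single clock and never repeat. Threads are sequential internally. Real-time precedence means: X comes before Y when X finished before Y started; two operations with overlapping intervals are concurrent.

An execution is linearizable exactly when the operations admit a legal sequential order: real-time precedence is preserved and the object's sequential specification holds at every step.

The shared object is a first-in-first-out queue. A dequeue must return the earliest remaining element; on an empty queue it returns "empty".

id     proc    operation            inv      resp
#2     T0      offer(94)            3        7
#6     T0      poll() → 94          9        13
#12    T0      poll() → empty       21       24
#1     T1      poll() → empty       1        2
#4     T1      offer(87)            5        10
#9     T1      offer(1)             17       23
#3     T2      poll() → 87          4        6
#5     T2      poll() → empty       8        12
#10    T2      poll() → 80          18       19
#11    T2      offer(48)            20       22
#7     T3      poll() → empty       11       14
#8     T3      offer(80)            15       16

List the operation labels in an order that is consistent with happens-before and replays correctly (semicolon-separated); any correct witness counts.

#1; #4; #2; #3; #6; #5; #7; #8; #10; #12; #9; #11

1. #1 poll() → empty, leaving queue <>
2. #4 offer(87), leaving queue <87>
3. #2 offer(94), leaving queue <87,94>
4. #3 poll() → 87, leaving queue <94>
5. #6 poll() → 94, leaving queue <>
6. #5 poll() → empty, leaving queue <>
7. #7 poll() → empty, leaving queue <>
8. #8 offer(80), leaving queue <80>
9. #10 poll() → 80, leaving queue <>
10. #12 poll() → empty, leaving queue <>
11. #9 offer(1), leaving queue <1>
12. #11 offer(48), leaving queue <1,48>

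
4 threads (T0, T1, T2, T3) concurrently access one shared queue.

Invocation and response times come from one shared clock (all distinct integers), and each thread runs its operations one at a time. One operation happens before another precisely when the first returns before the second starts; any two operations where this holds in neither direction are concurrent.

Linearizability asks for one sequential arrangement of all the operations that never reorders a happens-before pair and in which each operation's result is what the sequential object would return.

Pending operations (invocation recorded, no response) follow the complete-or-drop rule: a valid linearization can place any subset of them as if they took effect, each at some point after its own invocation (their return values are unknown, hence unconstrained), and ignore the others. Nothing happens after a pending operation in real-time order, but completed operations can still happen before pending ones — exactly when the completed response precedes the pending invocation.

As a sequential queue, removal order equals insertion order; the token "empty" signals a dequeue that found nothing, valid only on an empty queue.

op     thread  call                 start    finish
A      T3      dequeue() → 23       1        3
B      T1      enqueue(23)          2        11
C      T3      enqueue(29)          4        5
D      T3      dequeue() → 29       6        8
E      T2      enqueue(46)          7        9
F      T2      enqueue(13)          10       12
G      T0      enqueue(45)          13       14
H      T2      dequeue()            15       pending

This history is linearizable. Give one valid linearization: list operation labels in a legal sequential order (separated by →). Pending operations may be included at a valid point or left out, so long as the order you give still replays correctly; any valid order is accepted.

B → A → C → D → E → F → G

after step 1 (B enqueue(23)): queue <23>
after step 2 (A dequeue() → 23): queue <>
after step 3 (C enqueue(29)): queue <29>
after step 4 (D dequeue() → 29): queue <>
after step 5 (E enqueue(46)): queue <46>
after step 6 (F enqueue(13)): queue <46,13>
after step 7 (G enqueue(45)): queue <46,13,45>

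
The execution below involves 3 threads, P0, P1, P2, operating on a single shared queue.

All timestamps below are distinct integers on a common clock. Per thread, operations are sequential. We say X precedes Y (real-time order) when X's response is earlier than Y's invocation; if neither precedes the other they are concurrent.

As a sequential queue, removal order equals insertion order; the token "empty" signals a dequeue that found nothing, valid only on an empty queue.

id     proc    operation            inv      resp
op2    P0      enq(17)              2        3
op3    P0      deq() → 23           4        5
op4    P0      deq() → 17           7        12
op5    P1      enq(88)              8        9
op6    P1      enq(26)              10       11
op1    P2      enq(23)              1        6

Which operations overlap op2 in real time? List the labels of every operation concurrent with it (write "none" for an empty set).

op1

op2 spans [2,3]; an op avoiding the whole window 2..3 is ordered, any other is concurrent
op1 [1,6]: concurrent
op3 [4,5]: after
op4 [7,12]: after
op5 [8,9]: after
op6 [10,11]: after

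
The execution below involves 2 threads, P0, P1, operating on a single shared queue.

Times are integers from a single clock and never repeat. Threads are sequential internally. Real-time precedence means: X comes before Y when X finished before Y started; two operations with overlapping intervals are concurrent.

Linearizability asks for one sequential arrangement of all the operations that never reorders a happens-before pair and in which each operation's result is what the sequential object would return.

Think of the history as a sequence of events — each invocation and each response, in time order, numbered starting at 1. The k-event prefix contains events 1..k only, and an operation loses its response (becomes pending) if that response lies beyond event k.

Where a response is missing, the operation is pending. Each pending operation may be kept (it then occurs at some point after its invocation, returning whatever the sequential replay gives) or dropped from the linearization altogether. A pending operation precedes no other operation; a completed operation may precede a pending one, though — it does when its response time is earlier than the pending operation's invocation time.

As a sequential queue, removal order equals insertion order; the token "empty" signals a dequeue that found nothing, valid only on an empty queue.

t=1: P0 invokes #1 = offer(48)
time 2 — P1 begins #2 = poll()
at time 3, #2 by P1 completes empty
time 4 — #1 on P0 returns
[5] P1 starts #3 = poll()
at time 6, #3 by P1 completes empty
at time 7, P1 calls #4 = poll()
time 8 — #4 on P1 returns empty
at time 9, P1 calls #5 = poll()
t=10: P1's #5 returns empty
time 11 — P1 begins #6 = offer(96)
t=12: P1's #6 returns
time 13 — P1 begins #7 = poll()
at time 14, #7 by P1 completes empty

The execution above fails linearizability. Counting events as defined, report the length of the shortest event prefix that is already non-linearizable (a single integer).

one valid order for events 1..5 is #2, #1:
1. #2 poll() → empty, leaving queue <>
2. #1 offer(48), leaving queue <48>
include event 6 — #3 responding at 6 — and every candidate order breaks
e.g. #1, #2, #3: illegal at step 2, since #2 poll() → empty cannot apply there
e.g. #2, #1, #3: illegal at step 3, since #3 poll() → empty cannot apply there

6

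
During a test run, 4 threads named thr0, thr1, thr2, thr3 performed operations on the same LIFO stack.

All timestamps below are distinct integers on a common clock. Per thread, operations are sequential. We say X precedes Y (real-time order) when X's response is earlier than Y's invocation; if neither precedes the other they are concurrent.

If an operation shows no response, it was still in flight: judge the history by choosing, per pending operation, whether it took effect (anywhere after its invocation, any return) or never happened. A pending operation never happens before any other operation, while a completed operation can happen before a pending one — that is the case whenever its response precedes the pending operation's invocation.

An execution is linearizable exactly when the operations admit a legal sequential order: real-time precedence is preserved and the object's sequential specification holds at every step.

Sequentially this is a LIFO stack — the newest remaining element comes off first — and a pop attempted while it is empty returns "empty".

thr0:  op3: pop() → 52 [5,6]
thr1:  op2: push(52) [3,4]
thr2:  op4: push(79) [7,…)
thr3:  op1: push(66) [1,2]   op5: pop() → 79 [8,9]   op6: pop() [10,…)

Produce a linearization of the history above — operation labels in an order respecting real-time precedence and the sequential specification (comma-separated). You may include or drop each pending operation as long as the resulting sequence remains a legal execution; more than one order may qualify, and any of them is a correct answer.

op1, op2, op3, op4, op5

after step 1 (op1 push(66)): stack <66>
after step 2 (op2 push(52)): stack <66,52>
after step 3 (op3 pop() → 52): stack <66>
after step 4 (op4 push(79) (pending, included)): stack <66,79>
after step 5 (op5 pop() → 79): stack <66>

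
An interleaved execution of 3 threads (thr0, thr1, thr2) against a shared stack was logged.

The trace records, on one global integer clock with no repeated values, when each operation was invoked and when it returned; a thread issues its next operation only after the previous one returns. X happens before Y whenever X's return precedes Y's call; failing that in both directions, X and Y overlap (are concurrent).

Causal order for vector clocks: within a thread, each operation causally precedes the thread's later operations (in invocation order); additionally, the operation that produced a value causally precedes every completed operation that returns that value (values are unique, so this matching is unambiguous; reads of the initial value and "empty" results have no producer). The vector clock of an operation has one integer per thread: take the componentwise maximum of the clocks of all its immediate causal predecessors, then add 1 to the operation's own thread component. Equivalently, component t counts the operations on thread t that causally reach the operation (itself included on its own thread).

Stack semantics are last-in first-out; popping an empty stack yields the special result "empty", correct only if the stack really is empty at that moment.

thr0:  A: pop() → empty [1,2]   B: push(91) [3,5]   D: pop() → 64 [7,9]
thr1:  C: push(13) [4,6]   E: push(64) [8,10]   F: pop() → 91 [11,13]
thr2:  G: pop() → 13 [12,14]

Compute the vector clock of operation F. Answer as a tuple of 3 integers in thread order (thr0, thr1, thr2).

root op C, invoked 4: fresh clock plus thr1's own tick → (0, 1, 0)
root op A, invoked 1: fresh clock plus thr0's own tick → (1, 0, 0)
merge at G (invoked 12): VC(C)=(0, 1, 0), own-thread bump on thr2 → (0, 1, 1)
merge at E (invoked 8): VC(C)=(0, 1, 0), own-thread bump on thr1 → (0, 2, 0)
merge at B (invoked 3): VC(A)=(1, 0, 0), own-thread bump on thr0 → (2, 0, 0)
merge at F (invoked 11): VC(B)=(2, 0, 0), VC(E)=(0, 2, 0), own-thread bump on thr1 → (2, 3, 0)
merge at D (invoked 7): VC(B)=(2, 0, 0), VC(E)=(0, 2, 0), own-thread bump on thr0 → (3, 2, 0)
target: VC(F) = (2, 3, 0)

(2, 3, 0)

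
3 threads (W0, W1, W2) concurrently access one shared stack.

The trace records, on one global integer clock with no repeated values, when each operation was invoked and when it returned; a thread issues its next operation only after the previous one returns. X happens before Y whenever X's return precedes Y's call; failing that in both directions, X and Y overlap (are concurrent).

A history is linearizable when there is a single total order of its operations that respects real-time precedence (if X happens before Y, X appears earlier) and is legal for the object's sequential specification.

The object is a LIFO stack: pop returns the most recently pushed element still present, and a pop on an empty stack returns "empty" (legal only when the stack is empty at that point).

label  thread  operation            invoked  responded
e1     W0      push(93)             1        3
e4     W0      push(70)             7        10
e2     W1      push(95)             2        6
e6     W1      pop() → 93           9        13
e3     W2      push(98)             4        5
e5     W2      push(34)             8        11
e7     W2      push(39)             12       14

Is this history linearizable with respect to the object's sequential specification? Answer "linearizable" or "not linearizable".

not linearizable

already the first 13 events (up to e6's response at time 13) admit no linearization; the first 12 still do
18 orders of the 6 completed stack ops respect real time; none is legal
no completion choice of the 1 pending operation (e7) rescues it — every subset was tried
take e1, e2, e3, e4, e5, e6 (pending dropped): step 6 already fails, because e6 pop() → 93 cannot occur there
take e1, e2, e3, e4, e6, e5 (pending dropped): step 5 already fails, because e6 pop() → 93 cannot occur there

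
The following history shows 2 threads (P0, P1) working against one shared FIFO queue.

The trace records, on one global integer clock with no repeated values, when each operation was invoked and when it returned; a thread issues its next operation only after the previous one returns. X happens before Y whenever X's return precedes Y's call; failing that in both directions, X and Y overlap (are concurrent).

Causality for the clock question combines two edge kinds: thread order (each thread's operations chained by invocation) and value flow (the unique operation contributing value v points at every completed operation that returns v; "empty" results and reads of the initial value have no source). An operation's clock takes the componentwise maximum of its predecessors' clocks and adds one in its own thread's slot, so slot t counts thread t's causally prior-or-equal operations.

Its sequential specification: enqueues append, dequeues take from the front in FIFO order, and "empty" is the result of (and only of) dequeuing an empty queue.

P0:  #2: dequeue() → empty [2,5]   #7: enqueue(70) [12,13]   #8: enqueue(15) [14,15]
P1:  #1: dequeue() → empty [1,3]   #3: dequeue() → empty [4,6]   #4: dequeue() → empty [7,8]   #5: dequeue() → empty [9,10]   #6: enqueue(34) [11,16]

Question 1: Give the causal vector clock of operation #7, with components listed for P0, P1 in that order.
Answer: (2, 0)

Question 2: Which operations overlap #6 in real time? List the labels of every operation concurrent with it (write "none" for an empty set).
Answer: #7, #8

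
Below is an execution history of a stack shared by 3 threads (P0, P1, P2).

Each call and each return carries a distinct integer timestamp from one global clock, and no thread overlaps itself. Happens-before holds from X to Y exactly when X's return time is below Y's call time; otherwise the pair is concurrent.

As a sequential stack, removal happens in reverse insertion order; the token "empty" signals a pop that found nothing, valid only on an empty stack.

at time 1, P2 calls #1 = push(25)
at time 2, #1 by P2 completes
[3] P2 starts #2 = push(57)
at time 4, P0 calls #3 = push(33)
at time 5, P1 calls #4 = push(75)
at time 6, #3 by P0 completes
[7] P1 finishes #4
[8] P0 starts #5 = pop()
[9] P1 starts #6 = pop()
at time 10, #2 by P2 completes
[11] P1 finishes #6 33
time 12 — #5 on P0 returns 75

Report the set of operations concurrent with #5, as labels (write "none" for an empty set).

#5 runs from 8 to 12; window-overlapping ops are concurrent
#1 [1,2]: before
#2 [3,10]: concurrent
#3 [4,6]: before
#4 [5,7]: before
#6 [9,11]: concurrent

#2, #6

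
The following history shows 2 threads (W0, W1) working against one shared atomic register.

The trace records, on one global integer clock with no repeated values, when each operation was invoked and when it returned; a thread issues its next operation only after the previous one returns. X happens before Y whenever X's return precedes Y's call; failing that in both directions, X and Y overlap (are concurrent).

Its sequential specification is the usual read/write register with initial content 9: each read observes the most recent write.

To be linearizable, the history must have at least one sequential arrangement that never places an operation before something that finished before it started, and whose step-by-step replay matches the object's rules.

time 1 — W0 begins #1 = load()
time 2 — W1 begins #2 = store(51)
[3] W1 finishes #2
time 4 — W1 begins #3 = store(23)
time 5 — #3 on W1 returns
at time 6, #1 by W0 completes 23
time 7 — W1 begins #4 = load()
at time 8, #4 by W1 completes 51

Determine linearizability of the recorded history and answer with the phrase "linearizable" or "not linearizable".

through event 7 a valid linearization exists; event 8 (#4 responding at time 8) ends that
checked exhaustively: 3 real-time-consistent orders of 4 completed operations, zero legal atomic register replays
sample order #1, #2, #3, #4 stalls at step 1 — #1 load() → 23 has no legal effect
sample order #2, #1, #3, #4 stalls at step 2 — #1 load() → 23 has no legal effect

not linearizable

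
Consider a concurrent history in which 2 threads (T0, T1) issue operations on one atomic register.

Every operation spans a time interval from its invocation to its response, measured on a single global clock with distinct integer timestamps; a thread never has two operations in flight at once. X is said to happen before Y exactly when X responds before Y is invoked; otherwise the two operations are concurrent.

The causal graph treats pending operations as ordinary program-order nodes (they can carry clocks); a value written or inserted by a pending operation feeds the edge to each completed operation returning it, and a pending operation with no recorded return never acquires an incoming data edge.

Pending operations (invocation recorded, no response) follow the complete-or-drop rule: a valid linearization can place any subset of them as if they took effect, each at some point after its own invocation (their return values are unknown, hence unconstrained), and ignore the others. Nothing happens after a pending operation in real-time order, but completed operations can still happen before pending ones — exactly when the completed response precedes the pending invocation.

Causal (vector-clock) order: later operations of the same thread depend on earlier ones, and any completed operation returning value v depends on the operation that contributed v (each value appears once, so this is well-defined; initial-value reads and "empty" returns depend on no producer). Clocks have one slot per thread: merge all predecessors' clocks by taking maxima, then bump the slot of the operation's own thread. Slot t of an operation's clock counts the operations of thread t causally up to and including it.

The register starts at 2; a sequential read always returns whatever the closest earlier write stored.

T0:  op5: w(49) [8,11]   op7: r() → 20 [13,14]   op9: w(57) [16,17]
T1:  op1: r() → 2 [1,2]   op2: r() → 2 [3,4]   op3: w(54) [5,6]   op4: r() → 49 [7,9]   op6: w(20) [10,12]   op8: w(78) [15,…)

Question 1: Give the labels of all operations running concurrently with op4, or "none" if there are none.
op5

op4 spans [7,9]; an op avoiding the whole window 7..9 is ordered, any other is concurrent
op1 [1,2]: before
op2 [3,4]: before
op3 [5,6]: before
op5 [8,11]: concurrent
op6 [10,12]: after
op7 [13,14]: after
op8 [15,…): after
op9 [16,17]: after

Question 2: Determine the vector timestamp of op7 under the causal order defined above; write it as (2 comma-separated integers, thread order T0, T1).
(2, 5)

invoked at 1, op1 has no predecessors; its own T1 bump gives (0, 1)
invoked at 8, op5 has no predecessors; its own T0 bump gives (1, 0)
invoked at 3, op2 merges VC(op1)=(0, 1) and bumps T1's slot → (0, 2)
invoked at 5, op3 merges VC(op2)=(0, 2) and bumps T1's slot → (0, 3)
invoked at 7, op4 merges VC(op3)=(0, 3), VC(op5)=(1, 0) and bumps T1's slot → (1, 4)
invoked at 10, op6 merges VC(op4)=(1, 4) and bumps T1's slot → (1, 5)
invoked at 15, op8 merges VC(op6)=(1, 5) and bumps T1's slot → (1, 6)
invoked at 13, op7 merges VC(op5)=(1, 0), VC(op6)=(1, 5) and bumps T0's slot → (2, 5)
invoked at 16, op9 merges VC(op7)=(2, 5) and bumps T0's slot → (3, 5)
target: VC(op7) = (2, 5)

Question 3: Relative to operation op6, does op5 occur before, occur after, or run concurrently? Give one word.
concurrent

op5 spans [8,11], op6 spans [10,12]
the intervals overlap in both directions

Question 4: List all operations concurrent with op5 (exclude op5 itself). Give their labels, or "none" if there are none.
op4, op6

overlap test against op5 [8,11]: concurrent iff the interval meets 8..11
op1 [1,2]: before
op2 [3,4]: before
op3 [5,6]: before
op4 [7,9]: concurrent
op6 [10,12]: concurrent
op7 [13,14]: after
op8 [15,…): after
op9 [16,17]: after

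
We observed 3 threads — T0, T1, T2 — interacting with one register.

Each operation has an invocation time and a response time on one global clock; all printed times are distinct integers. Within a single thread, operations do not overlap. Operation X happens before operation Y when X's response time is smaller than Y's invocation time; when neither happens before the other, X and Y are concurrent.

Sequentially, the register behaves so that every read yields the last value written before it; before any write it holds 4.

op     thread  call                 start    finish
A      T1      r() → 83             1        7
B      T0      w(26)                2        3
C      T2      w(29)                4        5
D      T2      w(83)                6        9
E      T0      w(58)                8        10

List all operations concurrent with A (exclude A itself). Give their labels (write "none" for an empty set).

B, C, D

A spans [1,7]; an op avoiding the whole window 1..7 is ordered, any other is concurrent
B [2,3]: concurrent
C [4,5]: concurrent
D [6,9]: concurrent
E [8,10]: after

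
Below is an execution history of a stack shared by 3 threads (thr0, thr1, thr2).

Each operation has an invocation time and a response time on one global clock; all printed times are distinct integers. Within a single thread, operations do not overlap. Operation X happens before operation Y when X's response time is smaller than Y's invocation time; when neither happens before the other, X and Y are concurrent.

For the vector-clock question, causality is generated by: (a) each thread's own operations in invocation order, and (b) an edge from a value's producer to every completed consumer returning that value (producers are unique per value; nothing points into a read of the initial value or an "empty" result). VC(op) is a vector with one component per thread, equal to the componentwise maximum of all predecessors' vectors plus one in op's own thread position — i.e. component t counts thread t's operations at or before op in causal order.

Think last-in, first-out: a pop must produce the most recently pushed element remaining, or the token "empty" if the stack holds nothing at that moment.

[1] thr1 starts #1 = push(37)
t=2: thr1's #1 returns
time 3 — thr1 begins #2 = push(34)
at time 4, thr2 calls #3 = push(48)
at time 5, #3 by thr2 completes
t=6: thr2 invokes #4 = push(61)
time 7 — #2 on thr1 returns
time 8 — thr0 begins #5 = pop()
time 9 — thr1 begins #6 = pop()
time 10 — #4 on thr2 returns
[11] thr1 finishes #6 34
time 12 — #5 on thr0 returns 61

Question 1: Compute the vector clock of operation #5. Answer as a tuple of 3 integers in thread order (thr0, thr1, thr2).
Answer: (1, 0, 2)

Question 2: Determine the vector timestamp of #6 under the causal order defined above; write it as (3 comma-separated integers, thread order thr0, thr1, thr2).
Answer: (0, 3, 0)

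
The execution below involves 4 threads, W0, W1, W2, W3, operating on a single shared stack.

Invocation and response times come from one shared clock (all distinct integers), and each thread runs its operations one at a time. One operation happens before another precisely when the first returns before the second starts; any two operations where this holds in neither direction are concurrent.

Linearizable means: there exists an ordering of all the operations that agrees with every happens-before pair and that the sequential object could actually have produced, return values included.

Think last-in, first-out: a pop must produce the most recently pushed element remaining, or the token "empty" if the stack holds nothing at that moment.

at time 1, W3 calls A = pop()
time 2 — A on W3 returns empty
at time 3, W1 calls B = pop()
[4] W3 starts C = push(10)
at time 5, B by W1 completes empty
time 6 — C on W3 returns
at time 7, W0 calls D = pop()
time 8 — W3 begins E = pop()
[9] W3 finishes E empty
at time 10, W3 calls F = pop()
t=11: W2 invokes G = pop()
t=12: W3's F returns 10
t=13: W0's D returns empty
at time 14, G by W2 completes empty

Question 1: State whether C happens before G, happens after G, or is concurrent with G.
C spans [4,6], G spans [11,14]
resp(C)=6 < inv(G)=11

before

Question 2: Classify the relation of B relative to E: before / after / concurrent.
B spans [3,5], E spans [8,9]
resp(B)=5 < inv(E)=8

before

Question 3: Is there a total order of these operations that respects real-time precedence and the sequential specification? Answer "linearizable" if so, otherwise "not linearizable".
events 1..11 are fine; event 12 — the response of F at time 12 — makes the prefix non-linearizable
the 5 completed operations admit 2 real-time orders; each fails the stack replay
completion choices over the 2 pending operations (D, G) were checked; none helps
sample order A, B, C, E, F (pending dropped) stalls at step 4 — E pop() → empty has no legal effect
sample order A, C, B, E, F (pending dropped) stalls at step 3 — B pop() → empty has no legal effect

not linearizable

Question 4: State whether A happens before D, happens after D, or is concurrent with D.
A spans [1,2], D spans [7,13]
resp(A)=2 < inv(D)=7

before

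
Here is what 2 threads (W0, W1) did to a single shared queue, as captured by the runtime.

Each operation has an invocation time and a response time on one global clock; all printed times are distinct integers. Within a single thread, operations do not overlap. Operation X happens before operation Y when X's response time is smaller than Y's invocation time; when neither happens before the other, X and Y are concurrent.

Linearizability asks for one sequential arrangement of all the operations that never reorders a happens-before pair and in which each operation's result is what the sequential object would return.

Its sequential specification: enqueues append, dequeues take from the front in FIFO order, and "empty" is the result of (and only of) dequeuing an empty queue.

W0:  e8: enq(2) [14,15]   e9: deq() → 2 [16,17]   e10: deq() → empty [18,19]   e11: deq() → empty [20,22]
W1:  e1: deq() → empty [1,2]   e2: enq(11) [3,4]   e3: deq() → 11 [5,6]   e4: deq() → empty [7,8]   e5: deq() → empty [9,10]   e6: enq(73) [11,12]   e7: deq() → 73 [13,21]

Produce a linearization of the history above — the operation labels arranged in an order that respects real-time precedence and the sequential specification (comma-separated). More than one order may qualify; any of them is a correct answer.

step 1: e1 deq() → empty — queue <>
step 2: e2 enq(11) — queue <11>
step 3: e3 deq() → 11 — queue <>
step 4: e4 deq() → empty — queue <>
step 5: e5 deq() → empty — queue <>
step 6: e6 enq(73) — queue <73>
step 7: e7 deq() → 73 — queue <>
step 8: e8 enq(2) — queue <2>
step 9: e9 deq() → 2 — queue <>
step 10: e10 deq() → empty — queue <>
step 11: e11 deq() → empty — queue <>

e1, e2, e3, e4, e5, e6, e7, e8, e9, e10, e11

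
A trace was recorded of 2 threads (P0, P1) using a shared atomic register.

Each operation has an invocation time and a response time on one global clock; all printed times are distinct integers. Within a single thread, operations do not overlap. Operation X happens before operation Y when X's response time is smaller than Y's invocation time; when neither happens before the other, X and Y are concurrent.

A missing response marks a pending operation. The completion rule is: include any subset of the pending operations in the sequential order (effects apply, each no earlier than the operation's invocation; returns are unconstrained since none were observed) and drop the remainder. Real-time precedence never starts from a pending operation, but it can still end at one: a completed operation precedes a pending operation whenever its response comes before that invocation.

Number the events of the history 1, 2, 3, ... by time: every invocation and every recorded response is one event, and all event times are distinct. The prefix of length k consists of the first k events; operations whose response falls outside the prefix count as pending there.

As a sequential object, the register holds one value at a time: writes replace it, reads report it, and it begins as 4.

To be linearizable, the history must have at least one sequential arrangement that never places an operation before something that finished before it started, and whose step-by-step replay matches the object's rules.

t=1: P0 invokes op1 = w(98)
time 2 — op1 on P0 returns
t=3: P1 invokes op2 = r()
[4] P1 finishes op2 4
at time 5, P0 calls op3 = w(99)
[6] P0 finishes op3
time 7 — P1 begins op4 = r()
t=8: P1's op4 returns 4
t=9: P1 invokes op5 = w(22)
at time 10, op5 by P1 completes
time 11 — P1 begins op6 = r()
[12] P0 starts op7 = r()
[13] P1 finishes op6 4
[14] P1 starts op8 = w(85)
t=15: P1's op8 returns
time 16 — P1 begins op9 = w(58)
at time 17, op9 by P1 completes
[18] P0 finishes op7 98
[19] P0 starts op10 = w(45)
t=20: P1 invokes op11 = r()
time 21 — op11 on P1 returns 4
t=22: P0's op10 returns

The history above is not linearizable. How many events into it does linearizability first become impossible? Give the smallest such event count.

events 1..3 are linearizable, e.g. via op1:
step 1: op1 w(98) — value 98
with event 4 included (op2 responding at time 4), all real-time-consistent orders fail
one such order, op1, op2, breaks at step 2 where op2 r() → 4 is illegal

4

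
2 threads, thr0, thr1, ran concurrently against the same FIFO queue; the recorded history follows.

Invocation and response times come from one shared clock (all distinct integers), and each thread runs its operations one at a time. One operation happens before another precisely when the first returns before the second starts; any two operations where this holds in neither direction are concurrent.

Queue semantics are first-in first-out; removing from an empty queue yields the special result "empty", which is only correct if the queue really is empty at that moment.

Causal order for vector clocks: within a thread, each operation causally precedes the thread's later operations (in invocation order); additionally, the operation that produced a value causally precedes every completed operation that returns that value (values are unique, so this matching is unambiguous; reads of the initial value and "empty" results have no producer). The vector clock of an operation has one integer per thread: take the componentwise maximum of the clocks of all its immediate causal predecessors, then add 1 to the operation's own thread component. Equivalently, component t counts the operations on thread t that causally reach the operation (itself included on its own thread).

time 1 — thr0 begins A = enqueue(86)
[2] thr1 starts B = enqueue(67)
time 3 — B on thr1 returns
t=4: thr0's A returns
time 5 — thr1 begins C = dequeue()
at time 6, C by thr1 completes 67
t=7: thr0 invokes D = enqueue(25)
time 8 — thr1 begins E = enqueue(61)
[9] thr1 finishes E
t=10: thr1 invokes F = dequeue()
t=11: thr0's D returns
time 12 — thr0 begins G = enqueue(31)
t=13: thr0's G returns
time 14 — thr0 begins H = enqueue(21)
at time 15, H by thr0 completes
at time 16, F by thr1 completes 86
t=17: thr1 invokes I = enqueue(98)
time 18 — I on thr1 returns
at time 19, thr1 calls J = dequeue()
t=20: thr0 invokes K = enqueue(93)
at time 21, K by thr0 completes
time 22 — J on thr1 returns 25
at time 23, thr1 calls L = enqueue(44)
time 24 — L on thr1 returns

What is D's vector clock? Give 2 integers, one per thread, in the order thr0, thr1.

root op B, invoked 2: fresh clock plus thr1's own tick → (0, 1)
root op A, invoked 1: fresh clock plus thr0's own tick → (1, 0)
VC(C, invoked at 5): max of VC(B)=(0, 1), then +1 on thread thr1 → (0, 2)
VC(D, invoked at 7): max of VC(A)=(1, 0), then +1 on thread thr0 → (2, 0)
VC(E, invoked at 8): max of VC(C)=(0, 2), then +1 on thread thr1 → (0, 3)
VC(G, invoked at 12): max of VC(D)=(2, 0), then +1 on thread thr0 → (3, 0)
VC(H, invoked at 14): max of VC(G)=(3, 0), then +1 on thread thr0 → (4, 0)
VC(F, invoked at 10): max of VC(A)=(1, 0), VC(E)=(0, 3), then +1 on thread thr1 → (1, 4)
VC(K, invoked at 20): max of VC(H)=(4, 0), then +1 on thread thr0 → (5, 0)
VC(I, invoked at 17): max of VC(F)=(1, 4), then +1 on thread thr1 → (1, 5)
VC(J, invoked at 19): max of VC(D)=(2, 0), VC(I)=(1, 5), then +1 on thread thr1 → (2, 6)
VC(L, invoked at 23): max of VC(J)=(2, 6), then +1 on thread thr1 → (2, 7)
target: VC(D) = (2, 0)

(2, 0)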